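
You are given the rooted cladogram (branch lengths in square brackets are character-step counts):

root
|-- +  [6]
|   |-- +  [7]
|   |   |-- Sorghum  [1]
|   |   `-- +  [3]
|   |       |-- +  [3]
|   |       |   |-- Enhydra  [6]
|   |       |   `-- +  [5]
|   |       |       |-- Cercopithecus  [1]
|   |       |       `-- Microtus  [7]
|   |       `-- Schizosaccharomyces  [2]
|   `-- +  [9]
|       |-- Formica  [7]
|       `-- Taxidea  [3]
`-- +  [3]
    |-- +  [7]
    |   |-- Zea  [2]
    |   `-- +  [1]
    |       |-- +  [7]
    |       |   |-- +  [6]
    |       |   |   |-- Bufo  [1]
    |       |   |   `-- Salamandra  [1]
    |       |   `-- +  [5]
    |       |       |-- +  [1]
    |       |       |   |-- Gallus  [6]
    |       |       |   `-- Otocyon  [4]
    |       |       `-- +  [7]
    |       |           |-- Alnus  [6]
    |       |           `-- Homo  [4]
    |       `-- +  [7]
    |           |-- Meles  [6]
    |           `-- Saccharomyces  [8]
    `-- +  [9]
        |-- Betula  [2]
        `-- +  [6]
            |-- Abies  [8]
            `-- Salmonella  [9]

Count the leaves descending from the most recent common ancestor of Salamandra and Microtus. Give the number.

The MRCA of Salamandra and Microtus is the root, so the clade is the entire tree.
That clade contains 19 terminal taxa: Abies, Alnus, Betula, Bufo, Cercopithecus, Enhydra, Formica, Gallus, Homo, Meles, Microtus, Otocyon, Saccharomyces, Salamandra, Salmonella, Schizosaccharomyces, Sorghum, Taxidea, Zea.

19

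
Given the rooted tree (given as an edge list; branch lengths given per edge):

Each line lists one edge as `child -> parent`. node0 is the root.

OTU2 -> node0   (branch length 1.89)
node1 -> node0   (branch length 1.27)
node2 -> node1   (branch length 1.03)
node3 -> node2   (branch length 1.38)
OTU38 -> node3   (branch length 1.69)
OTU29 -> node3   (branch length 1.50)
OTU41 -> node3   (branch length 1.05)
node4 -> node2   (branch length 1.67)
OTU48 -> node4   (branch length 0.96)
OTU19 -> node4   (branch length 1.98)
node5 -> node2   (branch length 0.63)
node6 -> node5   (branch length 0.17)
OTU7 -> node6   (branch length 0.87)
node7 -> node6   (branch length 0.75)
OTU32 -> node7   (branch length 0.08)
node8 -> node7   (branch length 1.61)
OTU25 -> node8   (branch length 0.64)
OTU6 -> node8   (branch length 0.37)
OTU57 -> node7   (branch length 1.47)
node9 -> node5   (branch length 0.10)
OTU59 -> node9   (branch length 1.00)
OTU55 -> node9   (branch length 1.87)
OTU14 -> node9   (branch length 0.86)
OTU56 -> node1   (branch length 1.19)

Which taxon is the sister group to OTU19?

OTU48

OTU19 attaches to the tree at the node subtending (OTU48,OTU19).
The other lineage descending from that same node — the sister group — is the single tip OTU48.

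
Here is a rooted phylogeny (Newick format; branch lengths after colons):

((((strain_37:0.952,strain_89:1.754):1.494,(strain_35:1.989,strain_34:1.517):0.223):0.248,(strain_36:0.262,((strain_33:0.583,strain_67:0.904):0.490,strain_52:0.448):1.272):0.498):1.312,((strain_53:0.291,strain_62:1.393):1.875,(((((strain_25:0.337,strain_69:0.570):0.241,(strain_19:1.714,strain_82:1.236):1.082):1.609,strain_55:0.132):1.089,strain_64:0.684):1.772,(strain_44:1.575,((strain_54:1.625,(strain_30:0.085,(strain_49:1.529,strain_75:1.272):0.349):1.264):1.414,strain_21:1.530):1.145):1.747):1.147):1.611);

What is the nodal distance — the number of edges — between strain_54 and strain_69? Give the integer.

9

The MRCA of strain_54 and strain_69 is the node subtending (((((strain_25,strain_69),(strain_19,strain_82)),strain_55),strain_64),(strain_44,((strain_54,(strain_30,(strain_49,strain_75))),strain_21))).
From strain_54 up to that node: 4 branches. From strain_69 up to the same node: 5 branches. Total: 4 + 5 = 9.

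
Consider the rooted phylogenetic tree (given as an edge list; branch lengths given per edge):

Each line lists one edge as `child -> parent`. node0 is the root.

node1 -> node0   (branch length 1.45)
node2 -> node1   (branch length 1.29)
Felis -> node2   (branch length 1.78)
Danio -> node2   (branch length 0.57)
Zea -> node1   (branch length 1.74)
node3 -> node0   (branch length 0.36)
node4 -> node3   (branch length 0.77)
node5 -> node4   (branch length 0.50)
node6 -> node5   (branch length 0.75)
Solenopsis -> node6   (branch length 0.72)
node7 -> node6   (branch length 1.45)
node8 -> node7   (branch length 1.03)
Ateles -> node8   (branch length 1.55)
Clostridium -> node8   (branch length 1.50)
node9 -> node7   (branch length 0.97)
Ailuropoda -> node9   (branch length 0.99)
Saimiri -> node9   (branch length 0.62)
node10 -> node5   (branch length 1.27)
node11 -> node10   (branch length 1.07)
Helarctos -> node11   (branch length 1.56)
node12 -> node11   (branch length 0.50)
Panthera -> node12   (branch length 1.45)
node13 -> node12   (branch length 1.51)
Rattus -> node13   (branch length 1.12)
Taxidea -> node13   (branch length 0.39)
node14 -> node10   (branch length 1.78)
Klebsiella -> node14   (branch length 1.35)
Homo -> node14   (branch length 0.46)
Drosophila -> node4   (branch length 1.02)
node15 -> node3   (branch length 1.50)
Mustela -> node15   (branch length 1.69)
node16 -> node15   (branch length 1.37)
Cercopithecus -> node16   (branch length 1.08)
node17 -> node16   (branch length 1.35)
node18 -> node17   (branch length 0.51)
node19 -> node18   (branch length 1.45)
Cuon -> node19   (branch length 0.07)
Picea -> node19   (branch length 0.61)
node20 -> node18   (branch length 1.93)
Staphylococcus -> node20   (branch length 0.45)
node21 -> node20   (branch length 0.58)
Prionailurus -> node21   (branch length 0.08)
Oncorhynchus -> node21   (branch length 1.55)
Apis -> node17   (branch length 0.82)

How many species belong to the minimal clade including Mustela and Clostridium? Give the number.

20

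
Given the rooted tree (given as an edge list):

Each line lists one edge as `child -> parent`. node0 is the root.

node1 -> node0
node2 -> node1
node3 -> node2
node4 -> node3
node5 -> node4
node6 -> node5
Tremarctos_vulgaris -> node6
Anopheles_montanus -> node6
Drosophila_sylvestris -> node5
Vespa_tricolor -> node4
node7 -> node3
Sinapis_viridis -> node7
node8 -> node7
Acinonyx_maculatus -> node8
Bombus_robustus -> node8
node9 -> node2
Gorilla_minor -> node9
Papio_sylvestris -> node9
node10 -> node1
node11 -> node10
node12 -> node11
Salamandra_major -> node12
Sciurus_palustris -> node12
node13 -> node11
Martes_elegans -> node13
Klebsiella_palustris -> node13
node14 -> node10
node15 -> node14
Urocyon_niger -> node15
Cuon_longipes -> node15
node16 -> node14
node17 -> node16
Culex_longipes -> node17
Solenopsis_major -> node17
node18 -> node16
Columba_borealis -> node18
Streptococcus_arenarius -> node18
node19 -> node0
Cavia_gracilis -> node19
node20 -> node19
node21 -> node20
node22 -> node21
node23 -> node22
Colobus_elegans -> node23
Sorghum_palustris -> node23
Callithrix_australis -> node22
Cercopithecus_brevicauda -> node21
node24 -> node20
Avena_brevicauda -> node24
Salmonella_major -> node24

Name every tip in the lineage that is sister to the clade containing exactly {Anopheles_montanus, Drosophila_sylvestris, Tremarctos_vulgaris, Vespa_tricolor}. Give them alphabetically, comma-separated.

Acinonyx_maculatus, Bombus_robustus, Sinapis_viridis

The clade containing exactly {Anopheles_montanus, Drosophila_sylvestris, Tremarctos_vulgaris, Vespa_tricolor} attaches to the tree at the node subtending ((((Tremarctos_vulgaris,Anopheles_montanus),Drosophila_sylvestris),Vespa_tricolor),(Sinapis_viridis,(Acinonyx_maculatus,Bombus_robustus))).
The other lineage descending from that same node — the sister group — is (Sinapis_viridis,(Acinonyx_maculatus,Bombus_robustus)); its 3 tips in alphabetical order are the answer.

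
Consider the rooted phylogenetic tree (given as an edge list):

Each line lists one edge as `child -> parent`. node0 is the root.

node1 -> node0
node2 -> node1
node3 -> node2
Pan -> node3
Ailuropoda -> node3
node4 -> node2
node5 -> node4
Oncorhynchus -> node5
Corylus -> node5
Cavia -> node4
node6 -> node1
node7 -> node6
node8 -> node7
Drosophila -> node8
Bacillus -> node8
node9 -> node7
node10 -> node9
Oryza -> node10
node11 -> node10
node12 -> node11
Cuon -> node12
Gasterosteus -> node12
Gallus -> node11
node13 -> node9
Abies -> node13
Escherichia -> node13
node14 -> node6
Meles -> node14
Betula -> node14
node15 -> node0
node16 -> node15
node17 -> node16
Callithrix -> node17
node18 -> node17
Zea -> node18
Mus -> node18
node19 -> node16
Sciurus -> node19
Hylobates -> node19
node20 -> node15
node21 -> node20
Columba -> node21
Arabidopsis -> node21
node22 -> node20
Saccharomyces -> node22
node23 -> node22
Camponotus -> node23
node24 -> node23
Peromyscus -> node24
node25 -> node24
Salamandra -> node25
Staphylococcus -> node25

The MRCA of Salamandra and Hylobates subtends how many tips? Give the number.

The MRCA of Salamandra and Hylobates is the node subtending (((Callithrix,(Zea,Mus)),(Sciurus,Hylobates)),((Columba,Arabidopsis),(Saccharomyces,(Camponotus,(Peromyscus,(Salamandra,Staphylococcus)))))).
That clade contains 12 terminal taxa: Arabidopsis, Callithrix, Camponotus, Columba, Hylobates, Mus, Peromyscus, Saccharomyces, Salamandra, Sciurus, Staphylococcus, Zea.

12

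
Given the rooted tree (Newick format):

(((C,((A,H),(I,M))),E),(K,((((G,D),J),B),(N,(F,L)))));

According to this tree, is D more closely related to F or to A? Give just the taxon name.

F

The MRCA of D and F subtends ((((G,D),J),B),(N,(F,L))) (7 taxa).
The MRCA of D and A is the root, subtending the entire tree (14 taxa).
The first is nested inside the second, so D shares a more recent common ancestor with F.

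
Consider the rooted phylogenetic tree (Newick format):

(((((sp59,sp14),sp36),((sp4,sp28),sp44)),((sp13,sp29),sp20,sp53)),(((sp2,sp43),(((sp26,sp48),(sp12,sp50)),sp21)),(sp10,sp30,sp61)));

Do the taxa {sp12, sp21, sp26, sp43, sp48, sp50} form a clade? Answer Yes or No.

The MRCA of the listed taxa subtends ((sp2,sp43),(((sp26,sp48),(sp12,sp50)),sp21)).
That clade also contains sp2, which is not in the proposed group, so the group is not monophyletic.

No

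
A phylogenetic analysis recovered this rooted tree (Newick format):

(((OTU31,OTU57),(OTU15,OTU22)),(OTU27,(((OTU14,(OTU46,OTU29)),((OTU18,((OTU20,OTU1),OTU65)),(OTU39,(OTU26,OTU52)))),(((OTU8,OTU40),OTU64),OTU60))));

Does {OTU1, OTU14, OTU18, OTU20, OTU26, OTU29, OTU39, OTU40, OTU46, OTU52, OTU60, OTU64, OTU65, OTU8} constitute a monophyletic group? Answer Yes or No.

The most recent common ancestor of these taxa subtends (((OTU14,(OTU46,OTU29)),((OTU18,((OTU20,OTU1),OTU65)),(OTU39,(OTU26,OTU52)))),(((OTU8,OTU40),OTU64),OTU60)).
That clade has exactly 14 tips — every listed taxon and nothing else — so the group is monophyletic.

Yes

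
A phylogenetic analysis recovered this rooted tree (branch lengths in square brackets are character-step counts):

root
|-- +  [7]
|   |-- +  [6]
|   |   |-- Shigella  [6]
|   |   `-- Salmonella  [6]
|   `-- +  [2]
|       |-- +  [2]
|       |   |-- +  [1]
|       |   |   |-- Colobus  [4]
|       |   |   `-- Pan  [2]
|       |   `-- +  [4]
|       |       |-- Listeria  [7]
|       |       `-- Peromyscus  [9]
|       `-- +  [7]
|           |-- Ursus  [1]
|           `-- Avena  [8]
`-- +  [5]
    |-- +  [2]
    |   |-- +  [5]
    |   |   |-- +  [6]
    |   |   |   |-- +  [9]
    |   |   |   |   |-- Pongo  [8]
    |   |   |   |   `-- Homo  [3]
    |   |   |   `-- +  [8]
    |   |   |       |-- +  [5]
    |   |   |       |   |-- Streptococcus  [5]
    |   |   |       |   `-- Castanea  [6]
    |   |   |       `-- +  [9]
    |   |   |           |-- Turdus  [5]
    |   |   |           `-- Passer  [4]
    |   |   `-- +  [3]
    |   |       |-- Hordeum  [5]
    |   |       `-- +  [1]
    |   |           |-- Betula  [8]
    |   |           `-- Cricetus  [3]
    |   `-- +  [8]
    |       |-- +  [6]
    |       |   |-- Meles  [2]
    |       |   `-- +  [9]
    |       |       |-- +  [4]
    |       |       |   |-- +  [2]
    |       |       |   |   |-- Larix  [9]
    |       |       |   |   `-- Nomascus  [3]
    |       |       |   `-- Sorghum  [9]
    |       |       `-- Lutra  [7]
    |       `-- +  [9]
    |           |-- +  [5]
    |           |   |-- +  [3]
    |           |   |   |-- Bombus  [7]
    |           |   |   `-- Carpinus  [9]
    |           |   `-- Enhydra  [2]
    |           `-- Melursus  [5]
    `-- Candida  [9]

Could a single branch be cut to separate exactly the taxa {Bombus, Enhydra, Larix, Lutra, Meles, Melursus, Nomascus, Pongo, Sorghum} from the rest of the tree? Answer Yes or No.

No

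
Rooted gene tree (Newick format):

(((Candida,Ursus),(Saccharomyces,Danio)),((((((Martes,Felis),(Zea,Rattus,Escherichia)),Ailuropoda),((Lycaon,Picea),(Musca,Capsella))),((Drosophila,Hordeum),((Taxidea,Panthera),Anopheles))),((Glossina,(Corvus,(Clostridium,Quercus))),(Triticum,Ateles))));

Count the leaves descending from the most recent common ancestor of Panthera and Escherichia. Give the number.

15

The MRCA of Panthera and Escherichia is the node subtending (((((Martes,Felis),(Zea,Rattus,Escherichia)),Ailuropoda),((Lycaon,Picea),(Musca,Capsella))),((Drosophila,Hordeum),((Taxidea,Panthera),Anopheles))).
That clade contains 15 terminal taxa: Ailuropoda, Anopheles, Capsella, Drosophila, Escherichia, Felis, Hordeum, Lycaon, Martes, Musca, Panthera, Picea, Rattus, Taxidea, Zea.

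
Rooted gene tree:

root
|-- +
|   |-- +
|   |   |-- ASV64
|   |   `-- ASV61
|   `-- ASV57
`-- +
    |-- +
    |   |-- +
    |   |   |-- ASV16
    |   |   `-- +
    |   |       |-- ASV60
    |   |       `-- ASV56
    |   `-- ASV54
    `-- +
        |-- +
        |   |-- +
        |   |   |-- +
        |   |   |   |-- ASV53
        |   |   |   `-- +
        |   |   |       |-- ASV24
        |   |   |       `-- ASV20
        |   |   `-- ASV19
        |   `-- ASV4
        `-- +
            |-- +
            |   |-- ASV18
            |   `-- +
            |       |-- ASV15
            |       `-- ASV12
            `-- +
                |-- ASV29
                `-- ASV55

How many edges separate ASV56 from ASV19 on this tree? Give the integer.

8

The MRCA of ASV56 and ASV19 is the node subtending (((ASV16,(ASV60,ASV56)),ASV54),((((ASV53,(ASV24,ASV20)),ASV19),ASV4),((ASV18,(ASV15,ASV12)),(ASV29,ASV55)))).
From ASV56 up to that node: 4 branches. From ASV19 up to the same node: 4 branches. Total: 4 + 4 = 8.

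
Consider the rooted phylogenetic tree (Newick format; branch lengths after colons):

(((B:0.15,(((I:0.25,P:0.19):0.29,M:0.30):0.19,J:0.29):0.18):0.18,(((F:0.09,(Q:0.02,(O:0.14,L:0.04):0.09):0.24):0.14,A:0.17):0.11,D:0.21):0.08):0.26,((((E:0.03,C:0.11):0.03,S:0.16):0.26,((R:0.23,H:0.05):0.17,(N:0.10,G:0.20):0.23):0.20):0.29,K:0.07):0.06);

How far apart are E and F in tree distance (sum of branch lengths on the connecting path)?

The path runs E → … → MRCA → … → F; the MRCA is the root of the tree.
Branch lengths along that path: 0.03 + 0.03 + 0.26 + 0.29 + 0.06 + 0.26 + 0.08 + 0.11 + 0.14 + 0.09 = 1.35.

1.35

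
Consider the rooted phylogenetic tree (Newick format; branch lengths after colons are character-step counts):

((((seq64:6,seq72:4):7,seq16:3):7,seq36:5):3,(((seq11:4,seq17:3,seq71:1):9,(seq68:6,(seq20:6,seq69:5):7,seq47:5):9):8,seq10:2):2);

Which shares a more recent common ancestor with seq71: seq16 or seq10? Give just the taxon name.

The MRCA of seq71 and seq10 subtends (((seq11,seq17,seq71),(seq68,(seq20,seq69),seq47)),seq10) (8 taxa).
The MRCA of seq71 and seq16 is the root, subtending the entire tree (12 taxa).
The first is nested inside the second, so seq71 shares a more recent common ancestor with seq10.

seq10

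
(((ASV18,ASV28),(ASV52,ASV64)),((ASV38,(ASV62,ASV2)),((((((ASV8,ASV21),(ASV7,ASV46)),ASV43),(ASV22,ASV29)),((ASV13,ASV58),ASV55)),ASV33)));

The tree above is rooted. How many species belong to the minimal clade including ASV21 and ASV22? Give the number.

7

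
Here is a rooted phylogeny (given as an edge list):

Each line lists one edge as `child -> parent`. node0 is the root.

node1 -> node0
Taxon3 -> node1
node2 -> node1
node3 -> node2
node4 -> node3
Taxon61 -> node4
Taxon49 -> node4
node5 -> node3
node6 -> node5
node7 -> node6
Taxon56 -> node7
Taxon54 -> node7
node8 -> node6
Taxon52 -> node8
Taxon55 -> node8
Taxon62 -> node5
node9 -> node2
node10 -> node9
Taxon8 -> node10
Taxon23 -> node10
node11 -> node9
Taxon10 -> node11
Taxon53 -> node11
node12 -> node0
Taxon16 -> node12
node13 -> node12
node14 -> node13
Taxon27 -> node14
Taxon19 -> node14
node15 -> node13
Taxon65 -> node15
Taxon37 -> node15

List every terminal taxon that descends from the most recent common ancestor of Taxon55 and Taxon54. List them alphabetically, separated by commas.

Taxon52, Taxon54, Taxon55, Taxon56

Tracing Taxon55: it sits inside (Taxon52,Taxon55).
Tracing Taxon54: it sits inside (Taxon56,Taxon54).
The smallest clade enclosing both is ((Taxon56,Taxon54),(Taxon52,Taxon55)); the answer is its 4 terminal taxa in alphabetical order.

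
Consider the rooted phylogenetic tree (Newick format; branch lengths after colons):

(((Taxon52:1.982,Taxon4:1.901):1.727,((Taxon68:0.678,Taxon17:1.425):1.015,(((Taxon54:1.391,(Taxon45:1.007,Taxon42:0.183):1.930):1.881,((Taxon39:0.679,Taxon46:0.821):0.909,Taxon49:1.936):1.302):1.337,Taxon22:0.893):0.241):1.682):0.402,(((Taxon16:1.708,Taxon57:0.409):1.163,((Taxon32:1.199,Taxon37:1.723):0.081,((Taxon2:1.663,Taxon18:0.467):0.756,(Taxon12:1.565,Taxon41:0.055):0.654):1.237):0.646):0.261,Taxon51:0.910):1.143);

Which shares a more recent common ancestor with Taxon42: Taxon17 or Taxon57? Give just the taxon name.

Taxon17

The MRCA of Taxon42 and Taxon17 subtends ((Taxon68,Taxon17),(((Taxon54,(Taxon45,Taxon42)),((Taxon39,Taxon46),Taxon49)),Taxon22)) (9 taxa).
The MRCA of Taxon42 and Taxon57 is the root, subtending the entire tree (20 taxa).
The first is nested inside the second, so Taxon42 shares a more recent common ancestor with Taxon17.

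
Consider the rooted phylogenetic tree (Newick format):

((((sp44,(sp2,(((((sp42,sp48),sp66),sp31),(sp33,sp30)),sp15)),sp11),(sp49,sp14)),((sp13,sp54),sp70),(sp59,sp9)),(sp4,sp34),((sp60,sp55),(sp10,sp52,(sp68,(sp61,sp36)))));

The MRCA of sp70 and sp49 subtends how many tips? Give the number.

17

The MRCA of sp70 and sp49 is the node subtending (((sp44,(sp2,(((((sp42,sp48),sp66),sp31),(sp33,sp30)),sp15)),sp11),(sp49,sp14)),((sp13,sp54),sp70),(sp59,sp9)).
That clade contains 17 terminal taxa: sp11, sp13, sp14, sp15, sp2, sp30, sp31, sp33, sp42, sp44, sp48, sp49, sp54, sp59, sp66, sp70, sp9.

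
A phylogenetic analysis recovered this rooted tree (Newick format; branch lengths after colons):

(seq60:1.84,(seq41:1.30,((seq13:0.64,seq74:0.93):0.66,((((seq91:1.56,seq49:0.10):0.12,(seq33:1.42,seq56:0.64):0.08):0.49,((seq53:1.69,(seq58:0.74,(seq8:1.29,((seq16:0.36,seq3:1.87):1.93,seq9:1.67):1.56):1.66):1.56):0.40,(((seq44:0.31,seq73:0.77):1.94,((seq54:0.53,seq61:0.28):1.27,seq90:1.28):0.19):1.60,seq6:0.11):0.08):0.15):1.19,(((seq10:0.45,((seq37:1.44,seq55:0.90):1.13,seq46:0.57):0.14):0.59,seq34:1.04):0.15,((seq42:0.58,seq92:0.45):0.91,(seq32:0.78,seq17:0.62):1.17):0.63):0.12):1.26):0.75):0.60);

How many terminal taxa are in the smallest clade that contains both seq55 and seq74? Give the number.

27

The MRCA of seq55 and seq74 is the node subtending ((seq13,seq74),((((seq91,seq49),(seq33,seq56)),((seq53,(seq58,(seq8,((seq16,seq3),seq9)))),(((seq44,seq73),((seq54,seq61),seq90)),seq6))),(((seq10,((seq37,seq55),seq46)),seq34),((seq42,seq92),(seq32,seq17))))).
That clade contains 27 terminal taxa: seq10, seq13, seq16, seq17, seq3, seq32, seq33, seq34, seq37, seq42, seq44, seq46, seq49, seq53, seq54, seq55, seq56, seq58, seq6, seq61, seq73, seq74, seq8, seq9, seq90, seq91, seq92.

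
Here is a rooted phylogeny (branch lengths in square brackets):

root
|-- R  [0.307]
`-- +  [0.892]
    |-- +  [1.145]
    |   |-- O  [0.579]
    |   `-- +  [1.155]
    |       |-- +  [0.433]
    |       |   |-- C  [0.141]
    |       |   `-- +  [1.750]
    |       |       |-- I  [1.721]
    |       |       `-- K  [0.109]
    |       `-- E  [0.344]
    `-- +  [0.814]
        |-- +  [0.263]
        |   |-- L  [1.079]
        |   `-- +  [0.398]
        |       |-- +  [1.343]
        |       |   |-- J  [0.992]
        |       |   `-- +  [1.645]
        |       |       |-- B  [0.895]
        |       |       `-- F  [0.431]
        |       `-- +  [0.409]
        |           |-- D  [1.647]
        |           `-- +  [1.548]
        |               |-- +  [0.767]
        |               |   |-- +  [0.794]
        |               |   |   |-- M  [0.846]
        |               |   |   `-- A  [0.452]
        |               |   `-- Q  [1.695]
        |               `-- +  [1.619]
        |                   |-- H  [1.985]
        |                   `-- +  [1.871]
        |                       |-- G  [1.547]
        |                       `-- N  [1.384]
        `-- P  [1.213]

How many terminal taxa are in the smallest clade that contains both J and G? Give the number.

10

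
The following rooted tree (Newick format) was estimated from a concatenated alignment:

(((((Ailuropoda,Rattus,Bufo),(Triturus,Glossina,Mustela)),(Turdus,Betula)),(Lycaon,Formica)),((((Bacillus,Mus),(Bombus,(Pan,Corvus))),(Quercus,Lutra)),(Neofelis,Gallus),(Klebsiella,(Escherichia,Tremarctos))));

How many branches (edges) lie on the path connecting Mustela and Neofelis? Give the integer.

8

The MRCA of Mustela and Neofelis is the root of the tree.
From Mustela up to that node: 5 branches. From Neofelis up to the same node: 3 branches. Total: 5 + 3 = 8.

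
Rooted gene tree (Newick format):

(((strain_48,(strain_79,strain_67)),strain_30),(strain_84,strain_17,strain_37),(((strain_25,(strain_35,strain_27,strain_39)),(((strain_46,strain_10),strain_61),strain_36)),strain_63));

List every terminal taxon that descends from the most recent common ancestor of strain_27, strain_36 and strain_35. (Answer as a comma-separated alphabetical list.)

Tracing strain_27: it sits inside (strain_35,strain_27,strain_39).
Tracing strain_36: it sits inside (((strain_46,strain_10),strain_61),strain_36).
Tracing strain_35: it sits inside (strain_35,strain_27,strain_39).
The smallest clade enclosing all 3 is ((strain_25,(strain_35,strain_27,strain_39)),(((strain_46,strain_10),strain_61),strain_36)); the answer is its 8 terminal taxa in alphabetical order.

strain_10, strain_25, strain_27, strain_35, strain_36, strain_39, strain_46, strain_61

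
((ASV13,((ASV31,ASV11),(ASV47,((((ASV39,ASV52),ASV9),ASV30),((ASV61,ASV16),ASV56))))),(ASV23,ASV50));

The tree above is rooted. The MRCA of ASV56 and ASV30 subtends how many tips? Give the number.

7

The MRCA of ASV56 and ASV30 is the node subtending ((((ASV39,ASV52),ASV9),ASV30),((ASV61,ASV16),ASV56)).
That clade contains 7 terminal taxa: ASV16, ASV30, ASV39, ASV52, ASV56, ASV61, ASV9.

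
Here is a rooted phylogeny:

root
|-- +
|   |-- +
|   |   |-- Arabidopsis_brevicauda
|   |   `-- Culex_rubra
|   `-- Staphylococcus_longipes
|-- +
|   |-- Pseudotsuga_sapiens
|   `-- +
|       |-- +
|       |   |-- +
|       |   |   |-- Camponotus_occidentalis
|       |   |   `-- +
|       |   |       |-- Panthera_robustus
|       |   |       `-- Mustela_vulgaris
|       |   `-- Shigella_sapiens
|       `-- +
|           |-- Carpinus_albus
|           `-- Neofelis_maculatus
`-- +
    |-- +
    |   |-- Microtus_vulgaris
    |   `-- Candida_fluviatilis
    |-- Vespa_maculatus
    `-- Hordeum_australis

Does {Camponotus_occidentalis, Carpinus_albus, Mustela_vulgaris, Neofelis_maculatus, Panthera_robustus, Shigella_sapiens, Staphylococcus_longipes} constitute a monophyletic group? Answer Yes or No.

No

The MRCA of the listed taxa is the root, so the smallest clade containing them is the whole tree.
That clade also contains Arabidopsis_brevicauda, Candida_fluviatilis, Culex_rubra, Hordeum_australis, Microtus_vulgaris, Pseudotsuga_sapiens, Vespa_maculatus, which are not in the proposed group, so the group is not monophyletic.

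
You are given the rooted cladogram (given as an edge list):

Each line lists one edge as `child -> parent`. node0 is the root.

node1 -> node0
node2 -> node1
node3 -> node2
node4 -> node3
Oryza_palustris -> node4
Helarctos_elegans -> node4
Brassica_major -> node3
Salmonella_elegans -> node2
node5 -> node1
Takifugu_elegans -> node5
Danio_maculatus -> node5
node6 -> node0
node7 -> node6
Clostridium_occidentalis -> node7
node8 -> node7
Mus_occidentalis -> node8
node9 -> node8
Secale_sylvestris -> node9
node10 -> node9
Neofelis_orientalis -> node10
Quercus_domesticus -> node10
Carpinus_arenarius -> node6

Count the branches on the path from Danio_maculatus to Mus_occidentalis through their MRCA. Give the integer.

The MRCA of Danio_maculatus and Mus_occidentalis is the root of the tree.
From Danio_maculatus up to that node: 3 branches. From Mus_occidentalis up to the same node: 4 branches. Total: 3 + 4 = 7.

7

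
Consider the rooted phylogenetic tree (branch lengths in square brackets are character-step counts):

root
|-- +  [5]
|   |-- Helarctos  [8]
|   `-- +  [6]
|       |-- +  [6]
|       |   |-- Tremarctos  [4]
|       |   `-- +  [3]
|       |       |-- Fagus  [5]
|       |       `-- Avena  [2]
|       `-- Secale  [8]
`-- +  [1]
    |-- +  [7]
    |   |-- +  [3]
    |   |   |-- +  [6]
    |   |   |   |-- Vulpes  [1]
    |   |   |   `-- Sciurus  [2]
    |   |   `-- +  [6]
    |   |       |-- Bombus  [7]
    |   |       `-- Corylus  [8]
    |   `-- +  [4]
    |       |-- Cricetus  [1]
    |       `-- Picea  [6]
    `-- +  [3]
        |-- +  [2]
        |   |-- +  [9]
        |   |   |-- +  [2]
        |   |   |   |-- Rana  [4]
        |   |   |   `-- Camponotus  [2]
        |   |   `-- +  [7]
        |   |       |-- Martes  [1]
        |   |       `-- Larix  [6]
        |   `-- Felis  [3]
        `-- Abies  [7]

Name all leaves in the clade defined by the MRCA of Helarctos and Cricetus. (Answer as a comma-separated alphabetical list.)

Tracing Helarctos: it sits inside (Helarctos,((Tremarctos,(Fagus,Avena)),Secale)).
Tracing Cricetus: it sits inside (Cricetus,Picea).
The smallest clade enclosing both is the whole tree (their MRCA is the root), so the answer is all 17 tips in alphabetical order.

Abies, Avena, Bombus, Camponotus, Corylus, Cricetus, Fagus, Felis, Helarctos, Larix, Martes, Picea, Rana, Sciurus, Secale, Tremarctos, Vulpes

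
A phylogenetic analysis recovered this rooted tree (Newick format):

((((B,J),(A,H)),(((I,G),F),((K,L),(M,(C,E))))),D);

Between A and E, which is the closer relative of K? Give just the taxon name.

The MRCA of K and E subtends ((K,L),(M,(C,E))) (5 taxa).
The MRCA of K and A subtends (((B,J),(A,H)),(((I,G),F),((K,L),(M,(C,E))))) (12 taxa).
The first is nested inside the second, so K shares a more recent common ancestor with E.

E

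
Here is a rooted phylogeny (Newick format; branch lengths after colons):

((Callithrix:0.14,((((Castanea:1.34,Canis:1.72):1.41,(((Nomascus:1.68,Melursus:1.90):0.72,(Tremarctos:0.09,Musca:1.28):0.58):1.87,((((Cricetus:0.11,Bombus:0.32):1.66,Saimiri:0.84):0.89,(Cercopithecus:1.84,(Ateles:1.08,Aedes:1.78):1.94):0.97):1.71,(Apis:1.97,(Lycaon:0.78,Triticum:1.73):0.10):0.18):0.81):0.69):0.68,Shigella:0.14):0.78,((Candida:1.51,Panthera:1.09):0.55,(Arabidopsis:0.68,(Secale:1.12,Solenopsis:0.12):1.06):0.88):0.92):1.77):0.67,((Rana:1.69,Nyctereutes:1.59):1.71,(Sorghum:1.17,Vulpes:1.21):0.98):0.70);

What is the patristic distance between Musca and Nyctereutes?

The path runs Musca → … → MRCA → … → Nyctereutes; the MRCA is the root of the tree.
Branch lengths along that path: 1.28 + 0.58 + 1.87 + 0.69 + 0.68 + 0.78 + 1.77 + 0.67 + 0.70 + 1.71 + 1.59 = 12.32.

12.32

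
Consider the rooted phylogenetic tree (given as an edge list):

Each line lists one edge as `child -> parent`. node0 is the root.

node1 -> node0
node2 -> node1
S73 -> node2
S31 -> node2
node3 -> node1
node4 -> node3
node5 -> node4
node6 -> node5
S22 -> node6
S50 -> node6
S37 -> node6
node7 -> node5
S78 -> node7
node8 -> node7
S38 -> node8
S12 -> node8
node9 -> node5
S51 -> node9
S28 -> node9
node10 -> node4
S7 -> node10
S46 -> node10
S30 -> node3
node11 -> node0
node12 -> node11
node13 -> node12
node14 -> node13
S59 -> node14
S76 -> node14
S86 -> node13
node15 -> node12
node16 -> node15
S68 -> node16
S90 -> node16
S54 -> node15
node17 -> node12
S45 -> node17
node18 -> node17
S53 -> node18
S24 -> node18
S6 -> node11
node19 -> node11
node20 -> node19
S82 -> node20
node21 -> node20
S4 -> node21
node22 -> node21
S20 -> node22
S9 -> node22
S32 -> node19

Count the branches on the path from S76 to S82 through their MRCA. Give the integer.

7

The MRCA of S76 and S82 is the node subtending ((((S59,S76),S86),((S68,S90),S54),(S45,(S53,S24))),S6,((S82,(S4,(S20,S9))),S32)).
From S76 up to that node: 4 branches. From S82 up to the same node: 3 branches. Total: 4 + 3 = 7.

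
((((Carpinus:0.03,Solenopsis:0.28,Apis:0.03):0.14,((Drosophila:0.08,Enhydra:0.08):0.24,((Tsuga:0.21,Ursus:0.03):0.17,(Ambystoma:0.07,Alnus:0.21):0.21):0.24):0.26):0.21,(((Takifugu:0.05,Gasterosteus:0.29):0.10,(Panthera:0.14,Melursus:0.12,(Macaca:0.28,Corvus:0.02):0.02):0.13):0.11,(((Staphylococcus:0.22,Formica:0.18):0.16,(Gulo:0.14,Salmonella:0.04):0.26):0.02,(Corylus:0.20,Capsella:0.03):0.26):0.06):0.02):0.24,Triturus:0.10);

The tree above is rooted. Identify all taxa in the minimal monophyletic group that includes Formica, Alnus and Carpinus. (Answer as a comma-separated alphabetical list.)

Alnus, Ambystoma, Apis, Capsella, Carpinus, Corvus, Corylus, Drosophila, Enhydra, Formica, Gasterosteus, Gulo, Macaca, Melursus, Panthera, Salmonella, Solenopsis, Staphylococcus, Takifugu, Tsuga, Ursus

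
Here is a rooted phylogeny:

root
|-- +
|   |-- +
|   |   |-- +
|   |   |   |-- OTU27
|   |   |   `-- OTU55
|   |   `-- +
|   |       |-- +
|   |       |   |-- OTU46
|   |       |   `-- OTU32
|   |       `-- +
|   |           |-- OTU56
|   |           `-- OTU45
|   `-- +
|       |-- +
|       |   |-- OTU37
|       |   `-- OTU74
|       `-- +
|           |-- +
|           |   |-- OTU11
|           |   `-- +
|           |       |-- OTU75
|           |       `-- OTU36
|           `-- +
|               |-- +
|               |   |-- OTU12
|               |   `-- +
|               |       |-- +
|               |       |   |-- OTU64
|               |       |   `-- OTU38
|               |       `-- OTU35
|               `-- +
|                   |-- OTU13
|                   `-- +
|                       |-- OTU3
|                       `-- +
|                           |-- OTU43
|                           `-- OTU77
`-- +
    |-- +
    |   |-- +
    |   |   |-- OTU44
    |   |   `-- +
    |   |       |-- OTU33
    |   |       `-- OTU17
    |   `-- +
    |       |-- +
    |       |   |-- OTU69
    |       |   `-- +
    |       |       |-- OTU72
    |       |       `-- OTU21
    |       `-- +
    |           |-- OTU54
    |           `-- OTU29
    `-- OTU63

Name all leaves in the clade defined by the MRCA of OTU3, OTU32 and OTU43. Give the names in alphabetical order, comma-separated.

Tracing OTU3: it sits inside (OTU3,(OTU43,OTU77)).
Tracing OTU32: it sits inside (OTU46,OTU32).
Tracing OTU43: it sits inside (OTU43,OTU77).
The smallest clade enclosing all 3 is (((OTU27,OTU55),((OTU46,OTU32),(OTU56,OTU45))),((OTU37,OTU74),((OTU11,(OTU75,OTU36)),((OTU12,((OTU64,OTU38),OTU35)),(OTU13,(OTU3,(OTU43,OTU77))))))); the answer is its 19 terminal taxa in alphabetical order.

OTU11, OTU12, OTU13, OTU27, OTU3, OTU32, OTU35, OTU36, OTU37, OTU38, OTU43, OTU45, OTU46, OTU55, OTU56, OTU64, OTU74, OTU75, OTU77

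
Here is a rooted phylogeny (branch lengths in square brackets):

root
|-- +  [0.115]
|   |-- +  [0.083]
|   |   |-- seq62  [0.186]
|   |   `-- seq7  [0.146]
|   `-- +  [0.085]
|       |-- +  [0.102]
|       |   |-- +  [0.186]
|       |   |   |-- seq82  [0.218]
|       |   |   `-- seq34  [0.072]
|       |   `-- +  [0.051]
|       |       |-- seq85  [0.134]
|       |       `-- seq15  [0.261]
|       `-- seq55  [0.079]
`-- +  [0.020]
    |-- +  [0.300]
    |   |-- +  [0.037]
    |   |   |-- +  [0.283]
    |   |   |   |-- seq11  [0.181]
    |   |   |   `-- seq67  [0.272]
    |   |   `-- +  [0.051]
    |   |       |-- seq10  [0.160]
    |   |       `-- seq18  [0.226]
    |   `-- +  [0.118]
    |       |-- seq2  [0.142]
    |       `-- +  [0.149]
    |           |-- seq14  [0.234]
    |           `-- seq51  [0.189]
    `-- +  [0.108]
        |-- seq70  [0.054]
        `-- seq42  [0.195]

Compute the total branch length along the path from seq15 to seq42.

0.937

The path runs seq15 → … → MRCA → … → seq42; the MRCA is the root of the tree.
Branch lengths along that path: 0.261 + 0.051 + 0.102 + 0.085 + 0.115 + 0.020 + 0.108 + 0.195 = 0.937.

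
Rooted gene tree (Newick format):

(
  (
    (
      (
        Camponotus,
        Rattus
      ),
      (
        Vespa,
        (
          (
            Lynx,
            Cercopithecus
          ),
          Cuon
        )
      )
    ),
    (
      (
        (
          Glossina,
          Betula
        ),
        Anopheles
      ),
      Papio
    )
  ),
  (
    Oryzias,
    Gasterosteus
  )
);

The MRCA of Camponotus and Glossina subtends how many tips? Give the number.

10

The MRCA of Camponotus and Glossina is the node subtending (((Camponotus,Rattus),(Vespa,((Lynx,Cercopithecus),Cuon))),(((Glossina,Betula),Anopheles),Papio)).
That clade contains 10 terminal taxa: Anopheles, Betula, Camponotus, Cercopithecus, Cuon, Glossina, Lynx, Papio, Rattus, Vespa.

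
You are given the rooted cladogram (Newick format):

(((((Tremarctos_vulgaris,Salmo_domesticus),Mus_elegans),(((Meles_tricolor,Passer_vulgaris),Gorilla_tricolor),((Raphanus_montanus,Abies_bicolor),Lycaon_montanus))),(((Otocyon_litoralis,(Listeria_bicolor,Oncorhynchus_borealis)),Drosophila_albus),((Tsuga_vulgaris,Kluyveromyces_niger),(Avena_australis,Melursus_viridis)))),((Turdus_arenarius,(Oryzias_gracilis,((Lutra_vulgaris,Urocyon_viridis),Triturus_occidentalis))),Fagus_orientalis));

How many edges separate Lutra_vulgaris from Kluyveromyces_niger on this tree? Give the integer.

11

The MRCA of Lutra_vulgaris and Kluyveromyces_niger is the root of the tree.
From Lutra_vulgaris up to that node: 6 branches. From Kluyveromyces_niger up to the same node: 5 branches. Total: 6 + 5 = 11.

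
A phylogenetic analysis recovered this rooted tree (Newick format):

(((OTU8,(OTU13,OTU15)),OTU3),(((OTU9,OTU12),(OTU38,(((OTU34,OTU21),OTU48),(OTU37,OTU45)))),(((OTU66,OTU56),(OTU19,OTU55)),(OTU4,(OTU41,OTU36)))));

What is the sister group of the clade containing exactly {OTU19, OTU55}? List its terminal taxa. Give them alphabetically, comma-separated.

The clade containing exactly {OTU19, OTU55} attaches to the tree at the node subtending ((OTU66,OTU56),(OTU19,OTU55)).
The other lineage descending from that same node — the sister group — is (OTU66,OTU56); its 2 tips in alphabetical order are the answer.

OTU56, OTU66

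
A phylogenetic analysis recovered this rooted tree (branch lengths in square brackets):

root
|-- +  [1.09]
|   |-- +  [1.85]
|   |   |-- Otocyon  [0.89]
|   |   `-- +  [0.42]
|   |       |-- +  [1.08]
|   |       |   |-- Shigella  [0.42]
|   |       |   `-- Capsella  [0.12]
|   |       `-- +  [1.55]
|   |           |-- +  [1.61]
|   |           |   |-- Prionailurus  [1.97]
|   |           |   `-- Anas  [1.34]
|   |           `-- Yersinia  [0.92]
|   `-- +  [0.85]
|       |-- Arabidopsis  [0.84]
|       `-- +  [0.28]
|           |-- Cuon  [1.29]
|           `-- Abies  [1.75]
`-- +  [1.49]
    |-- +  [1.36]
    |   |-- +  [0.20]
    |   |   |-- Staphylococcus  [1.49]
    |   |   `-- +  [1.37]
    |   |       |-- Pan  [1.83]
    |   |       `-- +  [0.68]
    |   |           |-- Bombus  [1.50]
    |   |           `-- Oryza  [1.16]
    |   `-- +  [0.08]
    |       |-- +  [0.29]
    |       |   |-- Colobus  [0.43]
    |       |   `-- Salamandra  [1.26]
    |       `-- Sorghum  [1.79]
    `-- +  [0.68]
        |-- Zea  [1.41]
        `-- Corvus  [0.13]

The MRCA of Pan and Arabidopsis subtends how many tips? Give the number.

18

The MRCA of Pan and Arabidopsis is the root, so the clade is the entire tree.
That clade contains 18 terminal taxa: Abies, Anas, Arabidopsis, Bombus, Capsella, Colobus, Corvus, Cuon, Oryza, Otocyon, Pan, Prionailurus, Salamandra, Shigella, Sorghum, Staphylococcus, Yersinia, Zea.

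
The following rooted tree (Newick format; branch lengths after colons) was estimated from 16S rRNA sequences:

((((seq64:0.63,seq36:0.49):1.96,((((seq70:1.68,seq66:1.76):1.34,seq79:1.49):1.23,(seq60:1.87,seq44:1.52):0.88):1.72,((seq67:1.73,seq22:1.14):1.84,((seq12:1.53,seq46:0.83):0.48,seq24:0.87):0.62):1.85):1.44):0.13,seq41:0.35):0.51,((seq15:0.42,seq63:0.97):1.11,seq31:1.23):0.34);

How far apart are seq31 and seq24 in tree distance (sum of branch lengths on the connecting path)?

6.99

The path runs seq31 → … → MRCA → … → seq24; the MRCA is the root of the tree.
Branch lengths along that path: 1.23 + 0.34 + 0.51 + 0.13 + 1.44 + 1.85 + 0.62 + 0.87 = 6.99.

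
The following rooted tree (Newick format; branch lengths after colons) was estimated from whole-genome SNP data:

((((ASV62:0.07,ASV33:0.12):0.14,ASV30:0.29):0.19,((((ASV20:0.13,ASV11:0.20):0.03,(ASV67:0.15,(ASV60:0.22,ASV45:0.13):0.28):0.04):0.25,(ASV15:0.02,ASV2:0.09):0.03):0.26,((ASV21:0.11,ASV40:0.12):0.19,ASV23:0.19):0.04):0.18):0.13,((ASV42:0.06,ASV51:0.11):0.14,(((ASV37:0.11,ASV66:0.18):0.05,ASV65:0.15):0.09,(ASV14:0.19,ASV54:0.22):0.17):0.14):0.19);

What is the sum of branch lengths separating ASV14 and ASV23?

The path runs ASV14 → … → MRCA → … → ASV23; the MRCA is the root of the tree.
Branch lengths along that path: 0.19 + 0.17 + 0.14 + 0.19 + 0.13 + 0.18 + 0.04 + 0.19 = 1.23.

1.23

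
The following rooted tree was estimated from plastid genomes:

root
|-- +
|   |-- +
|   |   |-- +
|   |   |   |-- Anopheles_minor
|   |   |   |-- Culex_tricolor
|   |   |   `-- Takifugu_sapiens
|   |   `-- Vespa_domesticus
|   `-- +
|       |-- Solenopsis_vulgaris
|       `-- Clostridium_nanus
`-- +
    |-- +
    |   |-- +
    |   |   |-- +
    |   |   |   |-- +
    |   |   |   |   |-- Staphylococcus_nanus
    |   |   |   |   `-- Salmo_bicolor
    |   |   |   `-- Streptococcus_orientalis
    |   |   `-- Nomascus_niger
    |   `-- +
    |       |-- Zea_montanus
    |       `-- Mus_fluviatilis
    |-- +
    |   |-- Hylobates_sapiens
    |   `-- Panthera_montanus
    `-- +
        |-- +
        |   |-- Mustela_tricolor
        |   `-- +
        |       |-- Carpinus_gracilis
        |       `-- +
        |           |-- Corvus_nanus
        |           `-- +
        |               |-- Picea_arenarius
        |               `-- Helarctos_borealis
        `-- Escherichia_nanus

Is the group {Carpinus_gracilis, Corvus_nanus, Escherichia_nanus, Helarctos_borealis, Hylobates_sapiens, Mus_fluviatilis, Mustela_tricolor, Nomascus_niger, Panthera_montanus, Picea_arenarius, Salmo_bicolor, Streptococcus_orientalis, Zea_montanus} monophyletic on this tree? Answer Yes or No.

The MRCA of the listed taxa subtends (((((Staphylococcus_nanus,Salmo_bicolor),Streptococcus_orientalis),Nomascus_niger),(Zea_montanus,Mus_fluviatilis)),(Hylobates_sapiens,Panthera_montanus),((Mustela_tricolor,(Carpinus_gracilis,(Corvus_nanus,(Picea_arenarius,Helarctos_borealis)))),Escherichia_nanus)).
That clade also contains Staphylococcus_nanus, which is not in the proposed group, so the group is not monophyletic.

No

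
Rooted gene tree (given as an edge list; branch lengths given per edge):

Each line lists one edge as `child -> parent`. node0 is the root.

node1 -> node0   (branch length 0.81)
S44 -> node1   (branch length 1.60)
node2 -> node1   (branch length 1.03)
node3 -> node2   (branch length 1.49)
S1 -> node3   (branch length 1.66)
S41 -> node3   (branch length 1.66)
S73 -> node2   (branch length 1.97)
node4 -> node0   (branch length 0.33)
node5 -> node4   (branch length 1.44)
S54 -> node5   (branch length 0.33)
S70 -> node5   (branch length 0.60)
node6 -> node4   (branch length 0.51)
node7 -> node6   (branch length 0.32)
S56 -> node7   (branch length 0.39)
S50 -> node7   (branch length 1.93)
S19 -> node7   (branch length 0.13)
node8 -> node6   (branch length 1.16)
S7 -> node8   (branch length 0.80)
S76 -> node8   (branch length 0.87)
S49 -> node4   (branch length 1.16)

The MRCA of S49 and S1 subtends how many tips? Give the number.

12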